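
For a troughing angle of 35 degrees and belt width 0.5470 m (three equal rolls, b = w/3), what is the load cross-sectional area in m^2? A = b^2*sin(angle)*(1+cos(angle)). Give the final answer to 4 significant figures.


b = 0.5470/3 = 0.182333 m
A = 0.182333^2 * sin(35 deg) * (1 + cos(35 deg))
A = 0.03469 m^2


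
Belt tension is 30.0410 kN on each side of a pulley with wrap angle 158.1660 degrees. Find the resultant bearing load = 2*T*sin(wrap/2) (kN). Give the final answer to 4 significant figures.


F = 2 * 30.0410 * sin(158.1660/2 deg)
F = 58.99 kN


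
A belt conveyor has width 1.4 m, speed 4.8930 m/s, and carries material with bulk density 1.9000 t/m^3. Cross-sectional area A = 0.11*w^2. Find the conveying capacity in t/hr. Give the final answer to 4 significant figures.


A = 0.11 * 1.4^2 = 0.2156 m^2
C = 0.2156 * 4.8930 * 1.9000 * 3600
C = 7216 t/hr


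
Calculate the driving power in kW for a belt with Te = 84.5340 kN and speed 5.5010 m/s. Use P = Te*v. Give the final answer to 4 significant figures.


P = Te * v = 84.5340 * 5.5010
P = 465.0 kW


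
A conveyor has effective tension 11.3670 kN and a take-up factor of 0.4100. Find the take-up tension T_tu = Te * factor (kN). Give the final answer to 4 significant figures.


T_tu = 11.3670 * 0.4100
T_tu = 4.660 kN


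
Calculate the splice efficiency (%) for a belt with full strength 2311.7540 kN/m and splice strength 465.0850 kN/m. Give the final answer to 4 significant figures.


Eff = 465.0850 / 2311.7540 * 100
Eff = 20.12 %


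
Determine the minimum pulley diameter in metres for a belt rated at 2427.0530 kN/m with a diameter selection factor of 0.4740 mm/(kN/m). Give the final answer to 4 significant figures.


D = 2427.0530 * 0.4740 / 1000
D = 1.150 m


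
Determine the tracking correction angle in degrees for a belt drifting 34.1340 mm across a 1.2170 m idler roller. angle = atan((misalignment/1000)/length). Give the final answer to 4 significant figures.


misalign_m = 34.1340 / 1000 = 0.034134 m
angle = atan(0.034134 / 1.2170)
angle = 1.607 deg


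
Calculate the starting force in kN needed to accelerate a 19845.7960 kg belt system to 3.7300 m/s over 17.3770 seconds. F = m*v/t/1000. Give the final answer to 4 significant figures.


F = 19845.7960 * 3.7300 / 17.3770 / 1000
F = 4.260 kN


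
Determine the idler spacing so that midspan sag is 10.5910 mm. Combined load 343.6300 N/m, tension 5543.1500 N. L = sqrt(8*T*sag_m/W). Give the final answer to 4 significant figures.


sag = 10.5910/1000 = 0.010591 m
L = sqrt(8 * 5543.1500 * 0.010591 / 343.6300)
L = 1.169 m


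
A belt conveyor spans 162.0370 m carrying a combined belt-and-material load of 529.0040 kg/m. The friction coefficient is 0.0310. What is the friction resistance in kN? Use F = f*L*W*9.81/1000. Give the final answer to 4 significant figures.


F = 0.0310 * 162.0370 * 529.0040 * 9.81 / 1000
F = 26.07 kN


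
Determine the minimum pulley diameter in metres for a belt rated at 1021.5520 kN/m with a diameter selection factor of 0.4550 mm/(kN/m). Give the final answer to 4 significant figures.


D = 1021.5520 * 0.4550 / 1000
D = 0.4648 m


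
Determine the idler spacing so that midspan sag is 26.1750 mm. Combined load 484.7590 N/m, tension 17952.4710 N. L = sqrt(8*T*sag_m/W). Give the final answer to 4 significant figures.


sag = 26.1750/1000 = 0.026175 m
L = sqrt(8 * 17952.4710 * 0.026175 / 484.7590)
L = 2.785 m


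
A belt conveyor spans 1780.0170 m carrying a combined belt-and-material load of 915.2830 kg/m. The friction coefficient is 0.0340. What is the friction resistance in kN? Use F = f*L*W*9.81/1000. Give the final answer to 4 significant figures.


F = 0.0340 * 1780.0170 * 915.2830 * 9.81 / 1000
F = 543.4 kN


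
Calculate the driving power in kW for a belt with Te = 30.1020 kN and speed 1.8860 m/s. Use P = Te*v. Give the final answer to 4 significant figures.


P = Te * v = 30.1020 * 1.8860
P = 56.77 kW


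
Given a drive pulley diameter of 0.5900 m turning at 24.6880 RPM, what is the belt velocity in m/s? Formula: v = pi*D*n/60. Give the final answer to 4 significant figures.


v = pi * 0.5900 * 24.6880 / 60
v = 0.7627 m/s


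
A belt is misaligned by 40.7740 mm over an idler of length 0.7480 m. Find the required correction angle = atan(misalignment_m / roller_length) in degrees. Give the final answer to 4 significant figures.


misalign_m = 40.7740 / 1000 = 0.040774 m
angle = atan(0.040774 / 0.7480)
angle = 3.120 deg


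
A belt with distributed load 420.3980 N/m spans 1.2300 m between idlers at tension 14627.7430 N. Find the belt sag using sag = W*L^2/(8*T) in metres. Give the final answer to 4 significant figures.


sag = 420.3980 * 1.2300^2 / (8 * 14627.7430)
sag = 0.005435 m


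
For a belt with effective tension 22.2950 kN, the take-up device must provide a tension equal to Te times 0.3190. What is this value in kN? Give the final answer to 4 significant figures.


T_tu = 22.2950 * 0.3190
T_tu = 7.112 kN


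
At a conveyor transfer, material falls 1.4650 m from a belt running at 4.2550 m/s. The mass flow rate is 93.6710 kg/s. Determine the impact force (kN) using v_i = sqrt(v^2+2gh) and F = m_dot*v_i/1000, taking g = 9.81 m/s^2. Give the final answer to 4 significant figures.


v_i = sqrt(4.2550^2 + 2*9.81*1.4650) = 6.84458 m/s
F = 93.6710 * 6.84458 / 1000
F = 0.6411 kN


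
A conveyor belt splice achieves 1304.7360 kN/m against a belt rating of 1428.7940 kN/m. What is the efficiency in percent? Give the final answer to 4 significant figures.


Eff = 1304.7360 / 1428.7940 * 100
Eff = 91.32 %


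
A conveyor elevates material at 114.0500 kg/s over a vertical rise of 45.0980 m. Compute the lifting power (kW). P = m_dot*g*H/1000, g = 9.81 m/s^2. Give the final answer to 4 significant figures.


P = 114.0500 * 9.81 * 45.0980 / 1000
P = 50.46 kW


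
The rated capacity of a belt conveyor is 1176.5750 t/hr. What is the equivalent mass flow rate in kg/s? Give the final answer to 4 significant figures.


m_dot = 1176.5750 * 1000 / 3600
m_dot = 326.8 kg/s


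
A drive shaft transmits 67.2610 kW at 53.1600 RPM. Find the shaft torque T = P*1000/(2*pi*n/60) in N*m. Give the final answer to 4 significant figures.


omega = 2*pi*53.1600/60 = 5.5669 rad/s
T = 67.2610*1000 / 5.5669
T = 12080 N*m


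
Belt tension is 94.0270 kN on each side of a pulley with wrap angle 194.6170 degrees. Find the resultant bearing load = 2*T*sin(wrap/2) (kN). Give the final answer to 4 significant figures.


F = 2 * 94.0270 * sin(194.6170/2 deg)
F = 186.5 kN


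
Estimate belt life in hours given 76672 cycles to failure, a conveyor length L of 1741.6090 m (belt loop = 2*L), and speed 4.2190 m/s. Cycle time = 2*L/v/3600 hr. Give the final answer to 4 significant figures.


cycle_time = 2 * 1741.6090 / 4.2190 / 3600 = 0.229334 hr
life = 76672 * 0.229334 = 17580 hours


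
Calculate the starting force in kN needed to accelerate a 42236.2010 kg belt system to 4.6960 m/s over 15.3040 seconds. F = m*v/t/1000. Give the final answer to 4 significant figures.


F = 42236.2010 * 4.6960 / 15.3040 / 1000
F = 12.96 kN


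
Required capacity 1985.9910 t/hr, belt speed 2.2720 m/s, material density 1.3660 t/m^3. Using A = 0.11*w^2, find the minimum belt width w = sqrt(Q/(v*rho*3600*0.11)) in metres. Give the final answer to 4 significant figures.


A_req = 1985.9910 / (2.2720 * 1.3660 * 3600) = 0.177753 m^2
w = sqrt(0.177753 / 0.11)
w = 1.271 m


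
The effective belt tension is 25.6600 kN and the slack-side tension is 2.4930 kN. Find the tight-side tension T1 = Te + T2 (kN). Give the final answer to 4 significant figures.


T1 = Te + T2 = 25.6600 + 2.4930
T1 = 28.15 kN


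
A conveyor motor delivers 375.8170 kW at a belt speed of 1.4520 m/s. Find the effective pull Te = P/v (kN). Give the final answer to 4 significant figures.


Te = P / v = 375.8170 / 1.4520
Te = 258.8 kN


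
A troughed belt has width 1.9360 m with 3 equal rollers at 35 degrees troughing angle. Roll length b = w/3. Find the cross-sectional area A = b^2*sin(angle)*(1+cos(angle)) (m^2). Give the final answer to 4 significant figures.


b = 1.9360/3 = 0.645333 m
A = 0.645333^2 * sin(35 deg) * (1 + cos(35 deg))
A = 0.4345 m^2


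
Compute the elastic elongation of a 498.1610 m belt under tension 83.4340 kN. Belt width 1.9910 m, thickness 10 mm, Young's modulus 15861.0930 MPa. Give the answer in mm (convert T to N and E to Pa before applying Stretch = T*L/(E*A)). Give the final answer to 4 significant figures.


A = 1.9910 * 0.01 = 0.01991 m^2
Stretch = 83.4340*1000 * 498.1610 / (15861.0930e6 * 0.01991) * 1000
Stretch = 131.6 mm


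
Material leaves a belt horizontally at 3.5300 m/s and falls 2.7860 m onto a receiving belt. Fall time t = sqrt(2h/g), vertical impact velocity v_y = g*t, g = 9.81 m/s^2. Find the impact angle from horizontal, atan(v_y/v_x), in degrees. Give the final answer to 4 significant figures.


t = sqrt(2*2.7860/9.81) = 0.753652 s
v_y = 9.81 * 0.753652 = 7.39333 m/s
angle = atan(7.39333 / 3.5300) = 64.48 deg


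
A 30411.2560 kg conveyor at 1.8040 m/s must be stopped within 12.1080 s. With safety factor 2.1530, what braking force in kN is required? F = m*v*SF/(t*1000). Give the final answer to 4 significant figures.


F = 30411.2560 * 1.8040 / 12.1080 * 2.1530 / 1000
F = 9.755 kN


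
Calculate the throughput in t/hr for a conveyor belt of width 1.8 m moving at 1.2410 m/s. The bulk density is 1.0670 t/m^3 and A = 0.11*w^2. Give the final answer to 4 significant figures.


A = 0.11 * 1.8^2 = 0.3564 m^2
C = 0.3564 * 1.2410 * 1.0670 * 3600
C = 1699 t/hr


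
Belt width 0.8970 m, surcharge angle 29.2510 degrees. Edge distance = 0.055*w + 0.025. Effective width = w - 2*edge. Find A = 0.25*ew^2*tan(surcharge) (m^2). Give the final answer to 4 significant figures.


edge = 0.055*0.8970 + 0.025 = 0.074335 m
ew = 0.8970 - 2*0.074335 = 0.74833 m
A = 0.25 * 0.74833^2 * tan(29.2510 deg)
A = 0.07841 m^2


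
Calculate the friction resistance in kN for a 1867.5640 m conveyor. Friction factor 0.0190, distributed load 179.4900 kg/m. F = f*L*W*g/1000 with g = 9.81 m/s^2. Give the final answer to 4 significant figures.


F = 0.0190 * 1867.5640 * 179.4900 * 9.81 / 1000
F = 62.48 kN


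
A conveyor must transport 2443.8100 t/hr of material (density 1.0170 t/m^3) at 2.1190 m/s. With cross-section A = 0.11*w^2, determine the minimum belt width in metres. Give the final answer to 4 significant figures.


A_req = 2443.8100 / (2.1190 * 1.0170 * 3600) = 0.315002 m^2
w = sqrt(0.315002 / 0.11)
w = 1.692 m


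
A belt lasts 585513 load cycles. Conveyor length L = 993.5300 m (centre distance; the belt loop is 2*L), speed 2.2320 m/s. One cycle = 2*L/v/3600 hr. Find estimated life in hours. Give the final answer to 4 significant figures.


cycle_time = 2 * 993.5300 / 2.2320 / 3600 = 0.247294 hr
life = 585513 * 0.247294 = 144800 hours


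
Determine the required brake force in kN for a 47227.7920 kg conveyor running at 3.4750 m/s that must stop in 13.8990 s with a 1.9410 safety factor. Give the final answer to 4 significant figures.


F = 47227.7920 * 3.4750 / 13.8990 * 1.9410 / 1000
F = 22.92 kN


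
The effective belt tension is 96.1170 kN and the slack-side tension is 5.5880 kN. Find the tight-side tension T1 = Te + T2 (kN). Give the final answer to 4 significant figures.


T1 = Te + T2 = 96.1170 + 5.5880
T1 = 101.7 kN


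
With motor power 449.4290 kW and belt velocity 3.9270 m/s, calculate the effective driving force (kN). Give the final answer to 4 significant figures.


Te = P / v = 449.4290 / 3.9270
Te = 114.4 kN


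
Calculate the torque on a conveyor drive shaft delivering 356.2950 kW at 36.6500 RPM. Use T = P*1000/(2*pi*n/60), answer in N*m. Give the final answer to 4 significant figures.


omega = 2*pi*36.6500/60 = 3.83798 rad/s
T = 356.2950*1000 / 3.83798
T = 92830 N*m


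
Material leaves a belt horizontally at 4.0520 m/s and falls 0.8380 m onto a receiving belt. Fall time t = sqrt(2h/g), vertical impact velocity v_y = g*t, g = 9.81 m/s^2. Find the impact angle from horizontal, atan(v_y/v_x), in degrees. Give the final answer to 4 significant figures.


t = sqrt(2*0.8380/9.81) = 0.413335 s
v_y = 9.81 * 0.413335 = 4.05482 m/s
angle = atan(4.05482 / 4.0520) = 45.02 deg


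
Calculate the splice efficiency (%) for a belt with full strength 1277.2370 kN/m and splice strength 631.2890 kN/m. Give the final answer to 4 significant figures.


Eff = 631.2890 / 1277.2370 * 100
Eff = 49.43 %


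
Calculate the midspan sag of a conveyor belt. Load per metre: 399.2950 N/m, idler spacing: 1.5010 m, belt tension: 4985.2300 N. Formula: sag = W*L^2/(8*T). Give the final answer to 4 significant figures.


sag = 399.2950 * 1.5010^2 / (8 * 4985.2300)
sag = 0.02256 m


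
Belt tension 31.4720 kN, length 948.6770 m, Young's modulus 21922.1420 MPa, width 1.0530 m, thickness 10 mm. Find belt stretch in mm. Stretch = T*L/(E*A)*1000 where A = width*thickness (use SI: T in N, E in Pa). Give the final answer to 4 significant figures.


A = 1.0530 * 0.01 = 0.01053 m^2
Stretch = 31.4720*1000 * 948.6770 / (21922.1420e6 * 0.01053) * 1000
Stretch = 129.3 mm


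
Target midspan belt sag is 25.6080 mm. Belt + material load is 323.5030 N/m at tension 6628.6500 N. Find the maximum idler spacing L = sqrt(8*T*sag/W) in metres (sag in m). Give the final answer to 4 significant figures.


sag = 25.6080/1000 = 0.025608 m
L = sqrt(8 * 6628.6500 * 0.025608 / 323.5030)
L = 2.049 m


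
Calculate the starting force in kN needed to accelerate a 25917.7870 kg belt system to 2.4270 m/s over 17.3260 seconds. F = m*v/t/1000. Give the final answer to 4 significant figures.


F = 25917.7870 * 2.4270 / 17.3260 / 1000
F = 3.631 kN


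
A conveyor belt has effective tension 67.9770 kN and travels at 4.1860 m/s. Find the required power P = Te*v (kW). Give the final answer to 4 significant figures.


P = Te * v = 67.9770 * 4.1860
P = 284.6 kW


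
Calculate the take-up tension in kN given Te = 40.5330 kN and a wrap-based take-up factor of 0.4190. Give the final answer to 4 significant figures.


T_tu = 40.5330 * 0.4190
T_tu = 16.98 kN


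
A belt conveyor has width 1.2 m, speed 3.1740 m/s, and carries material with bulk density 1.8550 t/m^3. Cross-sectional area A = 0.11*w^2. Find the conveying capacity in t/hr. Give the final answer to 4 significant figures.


A = 0.11 * 1.2^2 = 0.1584 m^2
C = 0.1584 * 3.1740 * 1.8550 * 3600
C = 3357 t/hr


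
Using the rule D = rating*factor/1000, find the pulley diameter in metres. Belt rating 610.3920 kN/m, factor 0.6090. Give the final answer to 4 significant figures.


D = 610.3920 * 0.6090 / 1000
D = 0.3717 m


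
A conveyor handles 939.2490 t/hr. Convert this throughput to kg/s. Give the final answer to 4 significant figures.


m_dot = 939.2490 * 1000 / 3600
m_dot = 260.9 kg/s


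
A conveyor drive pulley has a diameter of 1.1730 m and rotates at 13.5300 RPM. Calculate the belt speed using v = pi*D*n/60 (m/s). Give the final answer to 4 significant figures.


v = pi * 1.1730 * 13.5300 / 60
v = 0.8310 m/s


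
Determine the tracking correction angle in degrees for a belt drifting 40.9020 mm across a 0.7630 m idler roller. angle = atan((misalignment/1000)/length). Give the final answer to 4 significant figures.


misalign_m = 40.9020 / 1000 = 0.040902 m
angle = atan(0.040902 / 0.7630)
angle = 3.069 deg


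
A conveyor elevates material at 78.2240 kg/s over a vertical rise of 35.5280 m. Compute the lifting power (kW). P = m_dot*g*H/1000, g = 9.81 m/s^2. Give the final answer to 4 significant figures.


P = 78.2240 * 9.81 * 35.5280 / 1000
P = 27.26 kW


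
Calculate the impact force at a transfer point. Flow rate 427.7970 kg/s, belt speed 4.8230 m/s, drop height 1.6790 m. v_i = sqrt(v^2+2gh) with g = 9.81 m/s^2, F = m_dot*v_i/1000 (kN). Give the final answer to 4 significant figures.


v_i = sqrt(4.8230^2 + 2*9.81*1.6790) = 7.49689 m/s
F = 427.7970 * 7.49689 / 1000
F = 3.207 kN


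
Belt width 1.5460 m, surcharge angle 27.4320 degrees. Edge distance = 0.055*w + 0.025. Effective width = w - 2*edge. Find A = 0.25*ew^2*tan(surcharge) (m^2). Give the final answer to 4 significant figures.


edge = 0.055*1.5460 + 0.025 = 0.11003 m
ew = 1.5460 - 2*0.11003 = 1.32594 m
A = 0.25 * 1.32594^2 * tan(27.4320 deg)
A = 0.2281 m^2


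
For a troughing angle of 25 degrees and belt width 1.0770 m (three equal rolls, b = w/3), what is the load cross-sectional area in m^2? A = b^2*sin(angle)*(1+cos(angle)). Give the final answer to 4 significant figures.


b = 1.0770/3 = 0.359 m
A = 0.359^2 * sin(25 deg) * (1 + cos(25 deg))
A = 0.1038 m^2


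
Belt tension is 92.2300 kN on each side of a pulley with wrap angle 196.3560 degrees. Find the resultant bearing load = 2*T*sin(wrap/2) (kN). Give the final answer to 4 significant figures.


F = 2 * 92.2300 * sin(196.3560/2 deg)
F = 182.6 kN


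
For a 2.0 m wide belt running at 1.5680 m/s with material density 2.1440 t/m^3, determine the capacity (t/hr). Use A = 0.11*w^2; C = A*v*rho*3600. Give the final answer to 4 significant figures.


A = 0.11 * 2.0^2 = 0.44 m^2
C = 0.44 * 1.5680 * 2.1440 * 3600
C = 5325 t/hr


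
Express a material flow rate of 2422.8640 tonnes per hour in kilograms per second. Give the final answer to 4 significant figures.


m_dot = 2422.8640 * 1000 / 3600
m_dot = 673.0 kg/s


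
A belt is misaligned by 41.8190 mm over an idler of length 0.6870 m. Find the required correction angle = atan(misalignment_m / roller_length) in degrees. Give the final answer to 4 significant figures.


misalign_m = 41.8190 / 1000 = 0.041819 m
angle = atan(0.041819 / 0.6870)
angle = 3.483 deg


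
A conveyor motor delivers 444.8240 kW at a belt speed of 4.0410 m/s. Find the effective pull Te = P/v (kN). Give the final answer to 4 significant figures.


Te = P / v = 444.8240 / 4.0410
Te = 110.1 kN


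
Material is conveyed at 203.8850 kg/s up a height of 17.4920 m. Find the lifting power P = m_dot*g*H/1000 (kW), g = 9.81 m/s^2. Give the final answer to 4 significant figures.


P = 203.8850 * 9.81 * 17.4920 / 1000
P = 34.99 kW


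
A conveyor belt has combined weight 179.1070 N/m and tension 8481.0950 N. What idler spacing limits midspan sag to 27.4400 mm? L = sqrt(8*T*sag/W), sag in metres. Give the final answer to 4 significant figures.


sag = 27.4400/1000 = 0.027440 m
L = sqrt(8 * 8481.0950 * 0.027440 / 179.1070)
L = 3.224 m


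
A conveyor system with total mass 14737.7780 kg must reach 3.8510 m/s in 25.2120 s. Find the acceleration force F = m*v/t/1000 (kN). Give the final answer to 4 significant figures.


F = 14737.7780 * 3.8510 / 25.2120 / 1000
F = 2.251 kN


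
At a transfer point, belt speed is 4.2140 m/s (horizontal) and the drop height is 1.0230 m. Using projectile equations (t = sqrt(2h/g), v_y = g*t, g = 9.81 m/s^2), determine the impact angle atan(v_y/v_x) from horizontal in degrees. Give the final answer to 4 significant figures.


t = sqrt(2*1.0230/9.81) = 0.456687 s
v_y = 9.81 * 0.456687 = 4.4801 m/s
angle = atan(4.4801 / 4.2140) = 46.75 deg


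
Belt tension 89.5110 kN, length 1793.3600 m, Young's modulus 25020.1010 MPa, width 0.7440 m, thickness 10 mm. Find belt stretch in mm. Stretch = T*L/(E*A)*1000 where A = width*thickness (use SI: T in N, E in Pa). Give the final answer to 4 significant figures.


A = 0.7440 * 0.01 = 0.00744 m^2
Stretch = 89.5110*1000 * 1793.3600 / (25020.1010e6 * 0.00744) * 1000
Stretch = 862.3 mm


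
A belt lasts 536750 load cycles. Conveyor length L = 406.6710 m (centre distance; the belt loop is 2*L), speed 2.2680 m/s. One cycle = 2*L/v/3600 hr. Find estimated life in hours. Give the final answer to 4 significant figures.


cycle_time = 2 * 406.6710 / 2.2680 / 3600 = 0.0996157 hr
life = 536750 * 0.0996157 = 53470 hours


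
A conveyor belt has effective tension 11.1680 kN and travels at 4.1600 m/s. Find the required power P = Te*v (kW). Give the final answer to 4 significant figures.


P = Te * v = 11.1680 * 4.1600
P = 46.46 kW


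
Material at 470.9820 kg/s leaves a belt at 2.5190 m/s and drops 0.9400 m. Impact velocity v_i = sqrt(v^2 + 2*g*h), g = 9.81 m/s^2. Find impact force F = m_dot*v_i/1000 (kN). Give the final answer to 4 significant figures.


v_i = sqrt(2.5190^2 + 2*9.81*0.9400) = 4.97877 m/s
F = 470.9820 * 4.97877 / 1000
F = 2.345 kN


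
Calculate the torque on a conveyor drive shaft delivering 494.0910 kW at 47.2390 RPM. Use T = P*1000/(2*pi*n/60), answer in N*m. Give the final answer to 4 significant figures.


omega = 2*pi*47.2390/60 = 4.94686 rad/s
T = 494.0910*1000 / 4.94686
T = 99880 N*m


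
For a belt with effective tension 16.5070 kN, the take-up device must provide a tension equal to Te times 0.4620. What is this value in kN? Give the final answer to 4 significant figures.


T_tu = 16.5070 * 0.4620
T_tu = 7.626 kN


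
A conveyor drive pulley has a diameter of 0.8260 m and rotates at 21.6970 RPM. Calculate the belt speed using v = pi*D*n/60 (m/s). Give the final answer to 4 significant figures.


v = pi * 0.8260 * 21.6970 / 60
v = 0.9384 m/s


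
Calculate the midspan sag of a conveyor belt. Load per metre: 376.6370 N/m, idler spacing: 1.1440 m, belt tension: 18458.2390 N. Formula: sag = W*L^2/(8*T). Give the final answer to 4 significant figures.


sag = 376.6370 * 1.1440^2 / (8 * 18458.2390)
sag = 0.003338 m


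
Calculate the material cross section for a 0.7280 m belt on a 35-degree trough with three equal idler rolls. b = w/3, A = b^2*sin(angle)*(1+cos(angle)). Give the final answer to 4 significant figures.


b = 0.7280/3 = 0.242667 m
A = 0.242667^2 * sin(35 deg) * (1 + cos(35 deg))
A = 0.06144 m^2


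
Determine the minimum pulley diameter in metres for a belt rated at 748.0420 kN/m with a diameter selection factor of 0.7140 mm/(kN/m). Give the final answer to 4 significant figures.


D = 748.0420 * 0.7140 / 1000
D = 0.5341 m


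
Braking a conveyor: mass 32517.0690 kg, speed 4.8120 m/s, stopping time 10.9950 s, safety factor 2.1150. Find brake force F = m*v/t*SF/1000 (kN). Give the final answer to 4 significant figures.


F = 32517.0690 * 4.8120 / 10.9950 * 2.1150 / 1000
F = 30.10 kN


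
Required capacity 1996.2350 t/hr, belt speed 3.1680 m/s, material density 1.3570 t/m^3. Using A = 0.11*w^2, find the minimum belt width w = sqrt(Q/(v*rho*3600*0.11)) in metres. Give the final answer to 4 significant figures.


A_req = 1996.2350 / (3.1680 * 1.3570 * 3600) = 0.128986 m^2
w = sqrt(0.128986 / 0.11)
w = 1.083 m


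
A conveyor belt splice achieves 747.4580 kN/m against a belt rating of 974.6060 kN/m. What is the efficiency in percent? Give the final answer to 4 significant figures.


Eff = 747.4580 / 974.6060 * 100
Eff = 76.69 %


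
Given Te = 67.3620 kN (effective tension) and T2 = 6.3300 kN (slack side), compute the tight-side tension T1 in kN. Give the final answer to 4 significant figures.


T1 = Te + T2 = 67.3620 + 6.3300
T1 = 73.69 kN


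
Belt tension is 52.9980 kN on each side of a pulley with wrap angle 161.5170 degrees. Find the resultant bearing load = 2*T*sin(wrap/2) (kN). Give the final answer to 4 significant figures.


F = 2 * 52.9980 * sin(161.5170/2 deg)
F = 104.6 kN


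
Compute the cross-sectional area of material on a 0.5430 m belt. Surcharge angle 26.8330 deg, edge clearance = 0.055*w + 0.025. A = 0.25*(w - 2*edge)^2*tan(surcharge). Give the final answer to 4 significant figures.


edge = 0.055*0.5430 + 0.025 = 0.054865 m
ew = 0.5430 - 2*0.054865 = 0.43327 m
A = 0.25 * 0.43327^2 * tan(26.8330 deg)
A = 0.02374 m^2


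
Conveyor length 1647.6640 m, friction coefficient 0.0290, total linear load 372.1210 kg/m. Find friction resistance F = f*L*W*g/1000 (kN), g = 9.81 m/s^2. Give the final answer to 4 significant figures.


F = 0.0290 * 1647.6640 * 372.1210 * 9.81 / 1000
F = 174.4 kN


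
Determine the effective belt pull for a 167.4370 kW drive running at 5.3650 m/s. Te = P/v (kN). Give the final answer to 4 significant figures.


Te = P / v = 167.4370 / 5.3650
Te = 31.21 kN


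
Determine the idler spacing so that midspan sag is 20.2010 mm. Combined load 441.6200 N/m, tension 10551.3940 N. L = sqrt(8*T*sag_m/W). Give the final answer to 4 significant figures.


sag = 20.2010/1000 = 0.020201 m
L = sqrt(8 * 10551.3940 * 0.020201 / 441.6200)
L = 1.965 m


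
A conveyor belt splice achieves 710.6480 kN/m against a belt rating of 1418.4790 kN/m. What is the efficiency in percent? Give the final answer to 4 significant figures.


Eff = 710.6480 / 1418.4790 * 100
Eff = 50.10 %


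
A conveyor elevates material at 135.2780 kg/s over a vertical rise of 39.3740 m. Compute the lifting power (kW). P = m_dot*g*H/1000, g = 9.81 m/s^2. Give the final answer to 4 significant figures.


P = 135.2780 * 9.81 * 39.3740 / 1000
P = 52.25 kW


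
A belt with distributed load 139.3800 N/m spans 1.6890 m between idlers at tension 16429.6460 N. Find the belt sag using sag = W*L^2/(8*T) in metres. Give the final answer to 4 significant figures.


sag = 139.3800 * 1.6890^2 / (8 * 16429.6460)
sag = 0.003025 m


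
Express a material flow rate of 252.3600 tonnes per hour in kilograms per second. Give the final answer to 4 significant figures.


m_dot = 252.3600 * 1000 / 3600
m_dot = 70.10 kg/s


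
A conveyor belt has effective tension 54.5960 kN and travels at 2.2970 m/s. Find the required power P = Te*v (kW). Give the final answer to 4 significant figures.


P = Te * v = 54.5960 * 2.2970
P = 125.4 kW


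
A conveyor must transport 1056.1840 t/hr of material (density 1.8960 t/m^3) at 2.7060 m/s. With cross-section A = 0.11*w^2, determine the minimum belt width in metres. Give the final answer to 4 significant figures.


A_req = 1056.1840 / (2.7060 * 1.8960 * 3600) = 0.0571835 m^2
w = sqrt(0.0571835 / 0.11)
w = 0.7210 m


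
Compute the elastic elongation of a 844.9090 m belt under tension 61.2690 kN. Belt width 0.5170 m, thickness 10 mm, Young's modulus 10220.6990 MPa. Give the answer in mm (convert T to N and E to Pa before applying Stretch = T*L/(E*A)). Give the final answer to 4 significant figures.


A = 0.5170 * 0.01 = 0.00517 m^2
Stretch = 61.2690*1000 * 844.9090 / (10220.6990e6 * 0.00517) * 1000
Stretch = 979.7 mm


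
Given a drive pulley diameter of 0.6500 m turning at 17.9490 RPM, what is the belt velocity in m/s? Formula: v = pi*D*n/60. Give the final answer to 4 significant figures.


v = pi * 0.6500 * 17.9490 / 60
v = 0.6109 m/s


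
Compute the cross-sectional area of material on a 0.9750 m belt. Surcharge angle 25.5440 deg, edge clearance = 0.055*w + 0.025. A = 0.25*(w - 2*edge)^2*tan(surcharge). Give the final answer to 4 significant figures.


edge = 0.055*0.9750 + 0.025 = 0.078625 m
ew = 0.9750 - 2*0.078625 = 0.81775 m
A = 0.25 * 0.81775^2 * tan(25.5440 deg)
A = 0.07990 m^2


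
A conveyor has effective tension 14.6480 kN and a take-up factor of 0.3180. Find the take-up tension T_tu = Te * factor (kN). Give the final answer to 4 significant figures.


T_tu = 14.6480 * 0.3180
T_tu = 4.658 kN


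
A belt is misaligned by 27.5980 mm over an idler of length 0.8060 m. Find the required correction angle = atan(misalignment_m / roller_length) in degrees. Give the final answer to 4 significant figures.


misalign_m = 27.5980 / 1000 = 0.027598 m
angle = atan(0.027598 / 0.8060)
angle = 1.961 deg


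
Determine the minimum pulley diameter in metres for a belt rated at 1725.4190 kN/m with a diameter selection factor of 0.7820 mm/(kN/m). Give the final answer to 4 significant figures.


D = 1725.4190 * 0.7820 / 1000
D = 1.349 m


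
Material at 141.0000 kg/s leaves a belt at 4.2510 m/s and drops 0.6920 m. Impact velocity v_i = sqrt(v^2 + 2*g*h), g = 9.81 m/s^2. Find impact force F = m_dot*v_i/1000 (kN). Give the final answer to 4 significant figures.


v_i = sqrt(4.2510^2 + 2*9.81*0.6920) = 5.62566 m/s
F = 141.0000 * 5.62566 / 1000
F = 0.7932 kN


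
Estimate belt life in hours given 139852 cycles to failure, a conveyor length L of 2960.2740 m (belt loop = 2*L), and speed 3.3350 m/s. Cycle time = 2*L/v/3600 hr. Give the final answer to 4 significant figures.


cycle_time = 2 * 2960.2740 / 3.3350 / 3600 = 0.493132 hr
life = 139852 * 0.493132 = 68970 hours


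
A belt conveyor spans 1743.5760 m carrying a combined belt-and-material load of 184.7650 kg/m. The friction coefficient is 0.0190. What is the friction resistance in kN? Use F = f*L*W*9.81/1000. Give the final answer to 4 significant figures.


F = 0.0190 * 1743.5760 * 184.7650 * 9.81 / 1000
F = 60.05 kN


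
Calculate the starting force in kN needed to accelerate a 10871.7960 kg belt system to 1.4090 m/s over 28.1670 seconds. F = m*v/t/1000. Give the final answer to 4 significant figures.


F = 10871.7960 * 1.4090 / 28.1670 / 1000
F = 0.5438 kN


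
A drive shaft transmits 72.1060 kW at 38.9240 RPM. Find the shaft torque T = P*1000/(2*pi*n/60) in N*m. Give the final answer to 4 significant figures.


omega = 2*pi*38.9240/60 = 4.07611 rad/s
T = 72.1060*1000 / 4.07611
T = 17690 N*m


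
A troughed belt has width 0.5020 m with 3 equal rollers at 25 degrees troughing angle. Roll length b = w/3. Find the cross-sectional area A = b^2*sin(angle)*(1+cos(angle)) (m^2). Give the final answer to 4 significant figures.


b = 0.5020/3 = 0.167333 m
A = 0.167333^2 * sin(25 deg) * (1 + cos(25 deg))
A = 0.02256 m^2


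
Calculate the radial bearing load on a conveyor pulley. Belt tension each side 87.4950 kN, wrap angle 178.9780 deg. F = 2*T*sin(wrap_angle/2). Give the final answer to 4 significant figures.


F = 2 * 87.4950 * sin(178.9780/2 deg)
F = 175.0 kN


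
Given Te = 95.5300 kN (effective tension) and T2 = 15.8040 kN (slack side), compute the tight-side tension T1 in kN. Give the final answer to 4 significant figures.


T1 = Te + T2 = 95.5300 + 15.8040
T1 = 111.3 kN


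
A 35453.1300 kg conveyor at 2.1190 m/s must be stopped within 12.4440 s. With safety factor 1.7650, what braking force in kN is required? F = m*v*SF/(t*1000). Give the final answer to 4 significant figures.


F = 35453.1300 * 2.1190 / 12.4440 * 1.7650 / 1000
F = 10.66 kN


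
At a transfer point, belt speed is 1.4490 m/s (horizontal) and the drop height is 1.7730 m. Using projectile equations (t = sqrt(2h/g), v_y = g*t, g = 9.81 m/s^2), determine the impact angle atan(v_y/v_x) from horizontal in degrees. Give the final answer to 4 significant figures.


t = sqrt(2*1.7730/9.81) = 0.601222 s
v_y = 9.81 * 0.601222 = 5.89799 m/s
angle = atan(5.89799 / 1.4490) = 76.20 deg


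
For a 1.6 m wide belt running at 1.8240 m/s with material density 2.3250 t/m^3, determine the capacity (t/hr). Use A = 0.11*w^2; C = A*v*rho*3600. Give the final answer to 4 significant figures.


A = 0.11 * 1.6^2 = 0.2816 m^2
C = 0.2816 * 1.8240 * 2.3250 * 3600
C = 4299 t/hr


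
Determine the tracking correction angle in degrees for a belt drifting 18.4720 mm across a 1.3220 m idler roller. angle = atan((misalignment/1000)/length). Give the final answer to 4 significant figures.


misalign_m = 18.4720 / 1000 = 0.018472 m
angle = atan(0.018472 / 1.3220)
angle = 0.8005 deg


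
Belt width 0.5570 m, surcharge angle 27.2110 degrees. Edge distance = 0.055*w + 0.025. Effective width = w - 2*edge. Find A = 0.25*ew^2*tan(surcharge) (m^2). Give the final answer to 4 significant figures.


edge = 0.055*0.5570 + 0.025 = 0.055635 m
ew = 0.5570 - 2*0.055635 = 0.44573 m
A = 0.25 * 0.44573^2 * tan(27.2110 deg)
A = 0.02554 m^2


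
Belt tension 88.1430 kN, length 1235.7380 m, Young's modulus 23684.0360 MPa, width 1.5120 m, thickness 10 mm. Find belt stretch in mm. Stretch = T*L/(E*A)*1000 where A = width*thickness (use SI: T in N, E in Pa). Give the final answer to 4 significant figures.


A = 1.5120 * 0.01 = 0.01512 m^2
Stretch = 88.1430*1000 * 1235.7380 / (23684.0360e6 * 0.01512) * 1000
Stretch = 304.2 mm


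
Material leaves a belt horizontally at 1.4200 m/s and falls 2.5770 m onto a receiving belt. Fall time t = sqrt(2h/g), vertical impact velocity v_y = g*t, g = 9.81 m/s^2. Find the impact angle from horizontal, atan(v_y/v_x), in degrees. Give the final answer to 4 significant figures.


t = sqrt(2*2.5770/9.81) = 0.724833 s
v_y = 9.81 * 0.724833 = 7.11061 m/s
angle = atan(7.11061 / 1.4200) = 78.71 deg


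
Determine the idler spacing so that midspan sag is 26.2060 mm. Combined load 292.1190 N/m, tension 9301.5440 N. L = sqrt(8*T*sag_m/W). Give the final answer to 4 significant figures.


sag = 26.2060/1000 = 0.026206 m
L = sqrt(8 * 9301.5440 * 0.026206 / 292.1190)
L = 2.584 m


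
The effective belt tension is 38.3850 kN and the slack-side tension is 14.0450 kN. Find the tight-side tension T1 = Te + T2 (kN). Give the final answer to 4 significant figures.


T1 = Te + T2 = 38.3850 + 14.0450
T1 = 52.43 kN


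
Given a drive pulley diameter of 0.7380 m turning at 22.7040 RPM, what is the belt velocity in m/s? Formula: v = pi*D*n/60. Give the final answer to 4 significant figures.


v = pi * 0.7380 * 22.7040 / 60
v = 0.8773 m/s


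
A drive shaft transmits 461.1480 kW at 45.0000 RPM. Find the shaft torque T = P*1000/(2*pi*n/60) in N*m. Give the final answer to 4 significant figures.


omega = 2*pi*45.0000/60 = 4.71239 rad/s
T = 461.1480*1000 / 4.71239
T = 97860 N*m


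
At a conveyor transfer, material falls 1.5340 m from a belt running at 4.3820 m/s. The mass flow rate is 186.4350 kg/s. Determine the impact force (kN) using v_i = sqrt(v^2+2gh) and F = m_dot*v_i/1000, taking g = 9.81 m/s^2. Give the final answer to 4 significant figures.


v_i = sqrt(4.3820^2 + 2*9.81*1.5340) = 7.02132 m/s
F = 186.4350 * 7.02132 / 1000
F = 1.309 kN


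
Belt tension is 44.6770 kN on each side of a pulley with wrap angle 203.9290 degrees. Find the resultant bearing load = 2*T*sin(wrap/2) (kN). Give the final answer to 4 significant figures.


F = 2 * 44.6770 * sin(203.9290/2 deg)
F = 87.41 kN


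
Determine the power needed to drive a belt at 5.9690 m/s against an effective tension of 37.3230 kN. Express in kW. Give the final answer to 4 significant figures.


P = Te * v = 37.3230 * 5.9690
P = 222.8 kW


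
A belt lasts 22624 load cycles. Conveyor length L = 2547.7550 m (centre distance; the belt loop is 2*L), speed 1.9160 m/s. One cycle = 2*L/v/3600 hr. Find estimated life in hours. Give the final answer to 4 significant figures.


cycle_time = 2 * 2547.7550 / 1.9160 / 3600 = 0.738737 hr
life = 22624 * 0.738737 = 16710 hours


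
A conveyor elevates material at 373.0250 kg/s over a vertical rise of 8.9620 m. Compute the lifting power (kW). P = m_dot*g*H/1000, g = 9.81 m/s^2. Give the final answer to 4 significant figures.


P = 373.0250 * 9.81 * 8.9620 / 1000
P = 32.80 kW


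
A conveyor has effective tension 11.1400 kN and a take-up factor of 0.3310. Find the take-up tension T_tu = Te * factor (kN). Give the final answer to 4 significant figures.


T_tu = 11.1400 * 0.3310
T_tu = 3.687 kN


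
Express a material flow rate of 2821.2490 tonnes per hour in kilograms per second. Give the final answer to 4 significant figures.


m_dot = 2821.2490 * 1000 / 3600
m_dot = 783.7 kg/s


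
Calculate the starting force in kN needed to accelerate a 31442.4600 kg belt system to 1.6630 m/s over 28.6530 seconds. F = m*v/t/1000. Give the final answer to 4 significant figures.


F = 31442.4600 * 1.6630 / 28.6530 / 1000
F = 1.825 kN


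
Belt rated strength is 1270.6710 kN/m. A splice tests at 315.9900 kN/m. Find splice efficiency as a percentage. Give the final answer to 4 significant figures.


Eff = 315.9900 / 1270.6710 * 100
Eff = 24.87 %


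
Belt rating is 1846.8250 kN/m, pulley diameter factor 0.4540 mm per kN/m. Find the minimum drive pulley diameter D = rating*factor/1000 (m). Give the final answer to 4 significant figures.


D = 1846.8250 * 0.4540 / 1000
D = 0.8385 m


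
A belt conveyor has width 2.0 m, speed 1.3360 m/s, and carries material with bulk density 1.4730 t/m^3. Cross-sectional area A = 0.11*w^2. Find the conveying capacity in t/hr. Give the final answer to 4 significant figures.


A = 0.11 * 2.0^2 = 0.44 m^2
C = 0.44 * 1.3360 * 1.4730 * 3600
C = 3117 t/hr


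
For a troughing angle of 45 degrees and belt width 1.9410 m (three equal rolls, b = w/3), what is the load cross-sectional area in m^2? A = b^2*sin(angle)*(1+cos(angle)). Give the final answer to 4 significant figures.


b = 1.9410/3 = 0.647 m
A = 0.647^2 * sin(45 deg) * (1 + cos(45 deg))
A = 0.5053 m^2


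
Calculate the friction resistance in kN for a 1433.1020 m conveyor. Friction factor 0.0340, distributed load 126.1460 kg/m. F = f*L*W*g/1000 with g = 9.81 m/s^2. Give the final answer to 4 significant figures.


F = 0.0340 * 1433.1020 * 126.1460 * 9.81 / 1000
F = 60.30 kN


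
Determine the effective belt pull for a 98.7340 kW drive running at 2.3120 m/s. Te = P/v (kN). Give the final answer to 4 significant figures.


Te = P / v = 98.7340 / 2.3120
Te = 42.71 kN


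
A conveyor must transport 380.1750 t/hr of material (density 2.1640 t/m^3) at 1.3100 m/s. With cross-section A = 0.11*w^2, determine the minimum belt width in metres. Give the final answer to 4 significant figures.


A_req = 380.1750 / (1.3100 * 2.1640 * 3600) = 0.0372522 m^2
w = sqrt(0.0372522 / 0.11)
w = 0.5819 m


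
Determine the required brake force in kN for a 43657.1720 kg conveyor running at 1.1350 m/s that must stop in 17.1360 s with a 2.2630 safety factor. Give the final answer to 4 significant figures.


F = 43657.1720 * 1.1350 / 17.1360 * 2.2630 / 1000
F = 6.544 kN


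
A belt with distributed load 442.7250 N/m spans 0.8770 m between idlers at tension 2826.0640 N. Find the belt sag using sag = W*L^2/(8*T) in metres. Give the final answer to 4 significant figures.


sag = 442.7250 * 0.8770^2 / (8 * 2826.0640)
sag = 0.01506 m


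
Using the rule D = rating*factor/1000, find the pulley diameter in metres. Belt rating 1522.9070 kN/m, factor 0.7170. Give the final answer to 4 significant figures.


D = 1522.9070 * 0.7170 / 1000
D = 1.092 m


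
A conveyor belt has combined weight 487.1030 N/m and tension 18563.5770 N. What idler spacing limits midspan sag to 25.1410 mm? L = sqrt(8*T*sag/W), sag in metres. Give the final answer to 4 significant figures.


sag = 25.1410/1000 = 0.025141 m
L = sqrt(8 * 18563.5770 * 0.025141 / 487.1030)
L = 2.769 m


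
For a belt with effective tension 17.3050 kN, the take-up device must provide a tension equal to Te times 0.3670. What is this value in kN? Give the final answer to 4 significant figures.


T_tu = 17.3050 * 0.3670
T_tu = 6.351 kN


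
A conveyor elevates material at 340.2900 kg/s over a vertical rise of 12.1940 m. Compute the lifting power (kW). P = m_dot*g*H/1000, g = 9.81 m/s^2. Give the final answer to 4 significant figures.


P = 340.2900 * 9.81 * 12.1940 / 1000
P = 40.71 kW


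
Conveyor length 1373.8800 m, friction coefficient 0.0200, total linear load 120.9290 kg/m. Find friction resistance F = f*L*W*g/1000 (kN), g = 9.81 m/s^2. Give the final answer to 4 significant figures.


F = 0.0200 * 1373.8800 * 120.9290 * 9.81 / 1000
F = 32.60 kN


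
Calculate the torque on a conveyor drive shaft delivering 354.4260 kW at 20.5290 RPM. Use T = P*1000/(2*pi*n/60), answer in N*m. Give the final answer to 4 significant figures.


omega = 2*pi*20.5290/60 = 2.14979 rad/s
T = 354.4260*1000 / 2.14979
T = 164900 N*m


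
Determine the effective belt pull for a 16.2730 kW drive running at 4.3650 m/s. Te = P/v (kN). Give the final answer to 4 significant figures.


Te = P / v = 16.2730 / 4.3650
Te = 3.728 kN
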